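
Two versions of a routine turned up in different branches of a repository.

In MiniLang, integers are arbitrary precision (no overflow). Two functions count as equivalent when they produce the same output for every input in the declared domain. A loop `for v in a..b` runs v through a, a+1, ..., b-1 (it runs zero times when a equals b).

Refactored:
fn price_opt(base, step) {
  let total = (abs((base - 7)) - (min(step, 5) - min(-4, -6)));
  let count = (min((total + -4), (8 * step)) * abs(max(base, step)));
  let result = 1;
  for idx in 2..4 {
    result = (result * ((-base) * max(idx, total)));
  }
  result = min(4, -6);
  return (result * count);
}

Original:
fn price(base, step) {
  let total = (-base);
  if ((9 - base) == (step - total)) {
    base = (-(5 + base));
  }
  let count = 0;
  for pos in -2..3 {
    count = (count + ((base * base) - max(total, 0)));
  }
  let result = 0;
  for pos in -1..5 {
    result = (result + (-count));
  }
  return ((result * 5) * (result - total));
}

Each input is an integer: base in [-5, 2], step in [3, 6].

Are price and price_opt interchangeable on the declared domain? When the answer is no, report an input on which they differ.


Input base=-5, step=3: 1815000 from price versus 18 from price_opt.
verdict: not equivalent; witness: base=-5, step=3


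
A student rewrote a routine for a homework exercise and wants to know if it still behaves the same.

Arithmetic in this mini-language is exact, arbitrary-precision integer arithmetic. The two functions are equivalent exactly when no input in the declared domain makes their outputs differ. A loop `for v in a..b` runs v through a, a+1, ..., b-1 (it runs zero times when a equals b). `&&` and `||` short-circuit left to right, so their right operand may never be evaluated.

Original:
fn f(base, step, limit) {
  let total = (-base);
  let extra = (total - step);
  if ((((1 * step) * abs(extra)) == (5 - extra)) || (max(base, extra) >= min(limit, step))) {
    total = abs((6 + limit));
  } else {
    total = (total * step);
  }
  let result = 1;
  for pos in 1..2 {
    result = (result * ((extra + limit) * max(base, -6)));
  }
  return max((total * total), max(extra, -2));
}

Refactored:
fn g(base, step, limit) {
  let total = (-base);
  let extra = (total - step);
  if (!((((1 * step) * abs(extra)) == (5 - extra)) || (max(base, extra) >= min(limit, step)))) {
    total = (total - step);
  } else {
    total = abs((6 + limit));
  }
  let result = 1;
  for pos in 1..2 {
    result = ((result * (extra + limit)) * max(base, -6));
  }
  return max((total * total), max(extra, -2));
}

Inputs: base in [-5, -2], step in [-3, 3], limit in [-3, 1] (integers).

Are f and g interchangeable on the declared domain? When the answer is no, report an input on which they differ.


These are not equivalent — on base=-3, step=3, limit=1 the outputs split (81 vs 0).
f: total := 3 | extra := 0 | ((((1 * step) * abs(extra)) == (5 - extra)) || (max(base, extra) >= min(limit, step))): false | total := 9 | result := 1 | iter pos=1: | result := -3 | result 81
g: total := 3 | extra := 0 | (!((((1 * step) * abs(extra)) == (5 - extra)) || (max(base, extra) >= min(limit, step)))): true | total := 0 | result := 1 | iter pos=1: | result := -3 | result 0
verdict: not equivalent; witness: base=-3, step=3, limit=1


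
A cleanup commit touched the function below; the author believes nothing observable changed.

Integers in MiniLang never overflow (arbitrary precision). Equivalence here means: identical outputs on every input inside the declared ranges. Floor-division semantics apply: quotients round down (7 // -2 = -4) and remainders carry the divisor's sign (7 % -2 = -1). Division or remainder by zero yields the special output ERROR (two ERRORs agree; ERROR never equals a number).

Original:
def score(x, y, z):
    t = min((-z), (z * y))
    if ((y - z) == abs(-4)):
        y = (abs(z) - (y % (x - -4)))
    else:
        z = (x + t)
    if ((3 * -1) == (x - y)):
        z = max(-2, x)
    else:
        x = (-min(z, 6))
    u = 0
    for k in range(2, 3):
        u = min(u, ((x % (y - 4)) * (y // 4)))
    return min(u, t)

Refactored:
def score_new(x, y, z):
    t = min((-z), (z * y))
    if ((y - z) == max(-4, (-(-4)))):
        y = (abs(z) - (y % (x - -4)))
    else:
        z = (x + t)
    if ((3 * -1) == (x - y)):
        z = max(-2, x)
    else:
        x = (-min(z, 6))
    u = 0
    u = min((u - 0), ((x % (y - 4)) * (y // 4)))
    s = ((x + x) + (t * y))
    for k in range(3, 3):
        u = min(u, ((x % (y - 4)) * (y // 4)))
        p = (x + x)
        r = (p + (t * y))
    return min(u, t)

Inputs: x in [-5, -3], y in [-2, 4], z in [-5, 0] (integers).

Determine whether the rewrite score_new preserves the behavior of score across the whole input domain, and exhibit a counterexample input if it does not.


The two are interchangeable: min/max/abs usage differs, plus loop structure differs, plus statement counts differ, plus constant usage differs, plus arithmetic usage differs, plus local variable names differ, and every declared input agrees.
Tracing x=-5, y=0, z=-4: score: t=0, then ((y - z) == abs(-4)) is true, then y=4, then ((3 * -1) == (x - y)) is false, then x=4, then u=0, then (k=2), then a zero divisor aborts: ERROR | score_new: t=0, then ((y - z) == max(-4, (-(-4)))) is true, then y=4, then ((3 * -1) == (x - y)) is false, then x=4, then u=0, then a zero divisor aborts: ERROR — matching result ERROR.
Sweeping the whole domain (126 inputs) finds no disagreement.
verdict: equivalent


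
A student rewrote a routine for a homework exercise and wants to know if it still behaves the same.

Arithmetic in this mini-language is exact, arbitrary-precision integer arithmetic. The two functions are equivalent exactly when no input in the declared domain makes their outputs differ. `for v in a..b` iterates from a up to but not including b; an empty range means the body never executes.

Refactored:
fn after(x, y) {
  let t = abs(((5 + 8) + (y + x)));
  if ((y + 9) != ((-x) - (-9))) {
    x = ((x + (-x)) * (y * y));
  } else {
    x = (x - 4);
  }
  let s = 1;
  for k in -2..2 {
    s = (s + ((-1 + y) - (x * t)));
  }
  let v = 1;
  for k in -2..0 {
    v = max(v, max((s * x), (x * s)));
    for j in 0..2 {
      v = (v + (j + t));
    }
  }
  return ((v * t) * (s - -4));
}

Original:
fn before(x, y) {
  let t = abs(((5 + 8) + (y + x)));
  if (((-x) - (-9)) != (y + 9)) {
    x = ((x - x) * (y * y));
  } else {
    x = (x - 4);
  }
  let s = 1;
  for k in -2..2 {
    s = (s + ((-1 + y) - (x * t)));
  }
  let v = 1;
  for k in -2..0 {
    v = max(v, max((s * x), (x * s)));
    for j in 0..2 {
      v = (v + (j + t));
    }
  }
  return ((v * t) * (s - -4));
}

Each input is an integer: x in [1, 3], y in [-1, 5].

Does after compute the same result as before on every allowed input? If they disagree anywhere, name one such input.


Behavior is preserved: although arithmetic usage differs, the outputs never diverge.
Spot check at x=1, y=-1 — before: t := 13 | (((-x) - (-9)) != (y + 9)): false | x := -3 | s := 1 | iter k=-2: | s := 38 | iter k=-1: | s := 75 | iter k=0: | s := 112 | iter k=1: | s := 149 | v := 1 | iter k=-2: | v := 1 | iter j=0: | v := 14 | iter j=1: | v := 28 | iter k=-1: | v := 28 | iter j=0: | v := 41 | iter j=1: | v := 55 | result 109395. after: t := 13 | ((y + 9) != ((-x) - (-9))): false | x := -3 | s := 1 | iter k=-2: | s := 38 | iter k=-1: | s := 75 | iter k=0: | s := 112 | iter k=1: | s := 149 | v := 1 | iter k=-2: | v := 1 | iter j=0: | v := 14 | iter j=1: | v := 28 | iter k=-1: | v := 28 | iter j=0: | v := 41 | iter j=1: | v := 55 | result 109395. Both give 109395.
An exhaustive pass over the 21 declared inputs shows identical outputs.
verdict: equivalent


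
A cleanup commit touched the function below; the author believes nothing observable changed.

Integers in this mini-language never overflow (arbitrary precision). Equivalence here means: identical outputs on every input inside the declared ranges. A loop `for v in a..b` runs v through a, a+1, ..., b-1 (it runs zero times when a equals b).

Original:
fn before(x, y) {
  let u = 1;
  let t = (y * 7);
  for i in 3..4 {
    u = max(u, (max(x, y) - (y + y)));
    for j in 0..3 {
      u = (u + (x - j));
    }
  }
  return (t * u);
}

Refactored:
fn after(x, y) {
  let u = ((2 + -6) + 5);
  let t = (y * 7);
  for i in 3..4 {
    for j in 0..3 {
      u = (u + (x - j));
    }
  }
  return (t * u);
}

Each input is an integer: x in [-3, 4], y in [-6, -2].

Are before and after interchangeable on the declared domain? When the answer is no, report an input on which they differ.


Evaluate both at x=-3, y=-6.
before: u = 1; t = -42; [i=3]; u = 9; [j=0]; u = 6; [j=1]; u = 2; [j=2]; u = -3; return 126
after: u = 1; t = -42; [i=3]; [j=0]; u = -2; [j=1]; u = -6; [j=2]; u = -11; return 462
126 vs 462 — the two versions disagree here.
verdict: not equivalent; witness: x=-3, y=-6


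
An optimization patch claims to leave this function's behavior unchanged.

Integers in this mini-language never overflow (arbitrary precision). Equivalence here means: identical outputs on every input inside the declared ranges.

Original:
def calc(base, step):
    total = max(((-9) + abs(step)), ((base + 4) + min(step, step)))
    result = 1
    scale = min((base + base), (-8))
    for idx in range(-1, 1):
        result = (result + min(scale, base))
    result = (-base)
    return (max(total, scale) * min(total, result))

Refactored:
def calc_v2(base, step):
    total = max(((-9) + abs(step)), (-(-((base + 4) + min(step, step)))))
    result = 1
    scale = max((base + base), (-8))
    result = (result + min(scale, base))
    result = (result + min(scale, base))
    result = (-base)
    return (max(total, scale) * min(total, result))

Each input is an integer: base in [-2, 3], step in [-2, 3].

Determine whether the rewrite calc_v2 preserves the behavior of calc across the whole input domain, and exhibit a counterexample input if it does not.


Not equivalent: base=3, step=-2 separates them (-15 vs -18).
calc: total := 5 | result := 1 | scale := -8 | iter idx=-1: | result := -7 | iter idx=0: | result := -15 | result := -3 | result -15
calc_v2: total := 5 | result := 1 | scale := 6 | result := 4 | result := 7 | result := -3 | result -18
verdict: not equivalent; witness: base=3, step=-2


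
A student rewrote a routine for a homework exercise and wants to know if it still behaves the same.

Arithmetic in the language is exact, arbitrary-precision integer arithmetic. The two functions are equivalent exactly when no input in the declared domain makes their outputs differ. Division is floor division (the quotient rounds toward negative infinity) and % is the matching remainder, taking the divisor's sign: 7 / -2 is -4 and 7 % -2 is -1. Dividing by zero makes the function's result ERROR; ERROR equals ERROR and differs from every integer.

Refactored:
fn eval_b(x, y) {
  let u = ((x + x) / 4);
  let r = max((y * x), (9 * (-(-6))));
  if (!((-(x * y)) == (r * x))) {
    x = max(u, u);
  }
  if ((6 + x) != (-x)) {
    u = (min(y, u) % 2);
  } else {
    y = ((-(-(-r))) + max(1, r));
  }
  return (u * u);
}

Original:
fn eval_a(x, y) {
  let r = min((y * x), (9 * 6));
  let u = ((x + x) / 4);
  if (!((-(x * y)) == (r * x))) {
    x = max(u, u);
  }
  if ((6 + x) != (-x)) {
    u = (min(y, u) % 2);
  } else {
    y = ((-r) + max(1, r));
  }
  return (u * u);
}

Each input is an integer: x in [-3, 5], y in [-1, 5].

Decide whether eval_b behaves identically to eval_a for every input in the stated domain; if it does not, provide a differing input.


Input x=-3, y=0: 4 from eval_a versus 0 from eval_b.
verdict: not equivalent; witness: x=-3, y=0


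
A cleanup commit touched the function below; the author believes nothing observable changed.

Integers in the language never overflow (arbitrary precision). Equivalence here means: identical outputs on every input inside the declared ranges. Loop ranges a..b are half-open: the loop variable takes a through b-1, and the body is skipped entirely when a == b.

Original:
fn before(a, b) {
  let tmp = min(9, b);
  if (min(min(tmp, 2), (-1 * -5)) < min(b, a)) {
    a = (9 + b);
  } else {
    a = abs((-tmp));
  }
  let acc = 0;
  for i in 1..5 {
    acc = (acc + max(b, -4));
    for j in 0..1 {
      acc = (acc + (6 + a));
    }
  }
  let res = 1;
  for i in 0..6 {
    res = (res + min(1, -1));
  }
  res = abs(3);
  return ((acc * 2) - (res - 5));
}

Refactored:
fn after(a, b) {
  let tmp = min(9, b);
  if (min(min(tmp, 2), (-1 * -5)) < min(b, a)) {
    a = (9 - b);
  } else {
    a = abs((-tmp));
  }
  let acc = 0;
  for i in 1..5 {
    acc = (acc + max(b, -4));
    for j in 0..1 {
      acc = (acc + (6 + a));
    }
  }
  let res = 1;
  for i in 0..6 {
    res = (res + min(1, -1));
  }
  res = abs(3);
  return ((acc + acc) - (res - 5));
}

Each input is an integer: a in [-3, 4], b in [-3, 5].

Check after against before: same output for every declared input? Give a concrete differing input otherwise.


a=3, b=3 yields 170 from before but 122 from after.
verdict: not equivalent; witness: a=3, b=3


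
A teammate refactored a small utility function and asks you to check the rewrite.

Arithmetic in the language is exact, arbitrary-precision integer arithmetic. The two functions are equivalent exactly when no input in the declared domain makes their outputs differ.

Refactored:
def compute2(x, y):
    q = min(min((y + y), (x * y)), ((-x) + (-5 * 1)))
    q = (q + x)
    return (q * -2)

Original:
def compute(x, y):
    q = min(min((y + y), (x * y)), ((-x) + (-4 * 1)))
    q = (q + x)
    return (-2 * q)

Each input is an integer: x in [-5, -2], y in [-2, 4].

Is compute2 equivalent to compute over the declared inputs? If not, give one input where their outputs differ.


These are not equivalent — on x=-4, y=0 the outputs split (8 vs 10).
compute: q=0, then q=-4, then returns 8
compute2: q=-1, then q=-5, then returns 10
verdict: not equivalent; witness: x=-4, y=0


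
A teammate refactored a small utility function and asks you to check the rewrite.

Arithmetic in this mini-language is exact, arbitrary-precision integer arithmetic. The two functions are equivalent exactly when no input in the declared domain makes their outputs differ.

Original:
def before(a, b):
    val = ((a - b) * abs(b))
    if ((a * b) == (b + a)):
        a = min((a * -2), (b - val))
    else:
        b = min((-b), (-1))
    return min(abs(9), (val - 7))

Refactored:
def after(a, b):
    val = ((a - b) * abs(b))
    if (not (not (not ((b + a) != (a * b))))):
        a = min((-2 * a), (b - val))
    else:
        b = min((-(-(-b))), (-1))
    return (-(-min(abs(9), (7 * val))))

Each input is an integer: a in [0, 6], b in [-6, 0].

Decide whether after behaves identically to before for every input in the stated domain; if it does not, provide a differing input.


Evaluate both at a=0, b=-3.
before: val=9, then ((a * b) == (b + a)) is false, then b=-1, then returns 2
after: val=9, then (not (not (not ((b + a) != (a * b))))) is false, then b=-1, then returns 9
2 against 9: the behavior changed.
verdict: not equivalent; witness: a=0, b=-3


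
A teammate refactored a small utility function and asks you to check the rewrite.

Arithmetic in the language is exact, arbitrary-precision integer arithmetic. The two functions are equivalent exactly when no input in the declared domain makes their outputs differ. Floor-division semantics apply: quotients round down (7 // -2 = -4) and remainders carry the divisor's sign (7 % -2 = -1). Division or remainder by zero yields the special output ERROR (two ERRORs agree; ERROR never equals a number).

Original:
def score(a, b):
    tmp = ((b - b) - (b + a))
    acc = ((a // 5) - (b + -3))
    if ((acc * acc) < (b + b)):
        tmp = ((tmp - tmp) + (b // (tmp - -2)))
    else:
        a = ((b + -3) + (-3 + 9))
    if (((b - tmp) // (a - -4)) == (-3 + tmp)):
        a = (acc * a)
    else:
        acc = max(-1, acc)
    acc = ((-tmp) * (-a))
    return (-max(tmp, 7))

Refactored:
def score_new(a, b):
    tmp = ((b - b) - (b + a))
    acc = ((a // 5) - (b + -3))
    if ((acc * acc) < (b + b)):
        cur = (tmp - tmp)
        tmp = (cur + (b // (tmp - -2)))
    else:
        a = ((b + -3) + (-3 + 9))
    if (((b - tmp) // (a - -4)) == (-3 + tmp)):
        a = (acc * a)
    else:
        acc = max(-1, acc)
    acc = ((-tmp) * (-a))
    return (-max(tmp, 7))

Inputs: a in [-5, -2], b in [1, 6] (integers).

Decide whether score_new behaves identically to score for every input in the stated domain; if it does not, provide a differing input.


Behavior is preserved: although statement counts differ, local variable names differ, the outputs never diverge.
As a probe, take a=-4, b=4: score runs tmp=0, then acc=-2, then ((acc * acc) < (b + b)) is true, then tmp=2, then a zero divisor aborts: ERROR; score_new runs tmp=0, then acc=-2, then ((acc * acc) < (b + b)) is true, then cur=0, then tmp=2, then a zero divisor aborts: ERROR; both end at ERROR.
Across all 24 domain points the two functions coincide.
verdict: equivalent


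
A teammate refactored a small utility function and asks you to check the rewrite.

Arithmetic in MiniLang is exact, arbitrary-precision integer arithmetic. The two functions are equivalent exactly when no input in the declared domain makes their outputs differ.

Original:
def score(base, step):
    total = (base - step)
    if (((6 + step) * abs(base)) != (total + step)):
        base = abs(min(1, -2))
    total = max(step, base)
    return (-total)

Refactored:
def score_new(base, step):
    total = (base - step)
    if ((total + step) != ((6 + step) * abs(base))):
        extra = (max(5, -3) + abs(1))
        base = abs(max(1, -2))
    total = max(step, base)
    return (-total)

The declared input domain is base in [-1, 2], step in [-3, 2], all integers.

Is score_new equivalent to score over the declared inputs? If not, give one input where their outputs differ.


Not equivalent: base=-1, step=-3 separates them (-2 vs -1).
score: total=2, then (((6 + step) * abs(base)) != (total + step)) is true, then base=2, then total=2, then returns -2
score_new: total=2, then ((total + step) != ((6 + step) * abs(base))) is true, then extra=6, then base=1, then total=1, then returns -1
verdict: not equivalent; witness: base=-1, step=-3


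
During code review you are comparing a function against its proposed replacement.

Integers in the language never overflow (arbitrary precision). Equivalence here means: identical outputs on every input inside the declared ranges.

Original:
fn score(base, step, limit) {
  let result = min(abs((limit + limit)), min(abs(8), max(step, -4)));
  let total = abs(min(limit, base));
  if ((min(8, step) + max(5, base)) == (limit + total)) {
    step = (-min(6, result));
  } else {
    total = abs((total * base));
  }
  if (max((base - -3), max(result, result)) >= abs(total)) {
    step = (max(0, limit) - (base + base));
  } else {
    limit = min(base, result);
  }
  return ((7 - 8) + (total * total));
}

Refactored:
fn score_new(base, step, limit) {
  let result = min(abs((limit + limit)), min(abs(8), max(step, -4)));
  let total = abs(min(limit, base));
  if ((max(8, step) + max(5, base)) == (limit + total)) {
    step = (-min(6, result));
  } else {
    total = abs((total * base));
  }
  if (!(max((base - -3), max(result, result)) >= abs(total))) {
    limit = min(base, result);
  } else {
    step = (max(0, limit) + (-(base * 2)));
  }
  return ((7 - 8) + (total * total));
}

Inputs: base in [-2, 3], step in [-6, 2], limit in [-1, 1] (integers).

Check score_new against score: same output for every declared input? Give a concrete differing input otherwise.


These are not equivalent — on base=-2, step=-4, limit=-1 the outputs split (3 vs 15).
score: result=-4, then total=2, then ((min(8, step) + max(5, base)) == (limit + total)) is true, then step=4, then (max((base - -3), max(result, result)) >= abs(total)) is false, then limit=-4, then returns 3
score_new: result=-4, then total=2, then ((max(8, step) + max(5, base)) == (limit + total)) is false, then total=4, then (!(max((base - -3), max(result, result)) >= abs(total))) is true, then limit=-4, then returns 15
verdict: not equivalent; witness: base=-2, step=-4, limit=-1


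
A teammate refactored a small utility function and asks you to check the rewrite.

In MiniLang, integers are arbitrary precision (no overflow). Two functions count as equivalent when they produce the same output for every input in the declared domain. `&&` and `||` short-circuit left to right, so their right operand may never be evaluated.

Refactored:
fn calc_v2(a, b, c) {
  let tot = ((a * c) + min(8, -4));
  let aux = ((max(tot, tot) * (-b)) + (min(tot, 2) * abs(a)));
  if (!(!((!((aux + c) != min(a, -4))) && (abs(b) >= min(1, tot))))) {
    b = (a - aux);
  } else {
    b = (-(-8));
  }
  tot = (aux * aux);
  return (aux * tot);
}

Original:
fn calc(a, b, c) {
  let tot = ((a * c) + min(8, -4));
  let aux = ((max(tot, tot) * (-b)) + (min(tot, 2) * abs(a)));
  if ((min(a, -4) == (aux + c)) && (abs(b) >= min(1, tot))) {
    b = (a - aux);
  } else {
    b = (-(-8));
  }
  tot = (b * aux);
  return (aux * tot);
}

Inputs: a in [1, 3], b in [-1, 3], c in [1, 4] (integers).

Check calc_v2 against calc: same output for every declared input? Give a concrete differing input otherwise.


Consider the input a=1, b=-1, c=1.
calc: tot=-3, then aux=-6, then ((min(a, -4) == (aux + c)) && (abs(b) >= min(1, tot))) is false, then b=8, then tot=-48, then returns 288
calc_v2: tot=-3, then aux=-6, then (!(!((!((aux + c) != min(a, -4))) && (abs(b) >= min(1, tot))))) is false, then b=8, then tot=36, then returns -216
288 and -216 differ, so these are not the same function on this domain.
verdict: not equivalent; witness: a=1, b=-1, c=1


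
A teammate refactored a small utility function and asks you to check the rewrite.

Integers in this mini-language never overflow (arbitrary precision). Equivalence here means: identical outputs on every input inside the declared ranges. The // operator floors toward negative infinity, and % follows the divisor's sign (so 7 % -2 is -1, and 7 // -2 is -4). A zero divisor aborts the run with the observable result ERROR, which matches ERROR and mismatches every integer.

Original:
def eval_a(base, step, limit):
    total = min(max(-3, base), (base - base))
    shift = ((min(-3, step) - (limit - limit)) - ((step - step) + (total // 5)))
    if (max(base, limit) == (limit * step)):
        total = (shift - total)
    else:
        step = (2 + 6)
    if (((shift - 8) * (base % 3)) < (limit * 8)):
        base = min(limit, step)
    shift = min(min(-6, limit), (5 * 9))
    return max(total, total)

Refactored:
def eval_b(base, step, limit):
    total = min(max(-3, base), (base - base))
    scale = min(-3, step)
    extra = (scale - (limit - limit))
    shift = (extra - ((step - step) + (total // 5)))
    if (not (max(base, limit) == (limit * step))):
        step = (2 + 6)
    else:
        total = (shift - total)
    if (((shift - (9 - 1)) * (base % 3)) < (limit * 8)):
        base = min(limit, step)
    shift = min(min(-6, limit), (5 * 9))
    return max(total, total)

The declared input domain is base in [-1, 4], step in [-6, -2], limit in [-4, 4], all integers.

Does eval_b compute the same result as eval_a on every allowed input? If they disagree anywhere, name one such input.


Although boolean connective usage differs, constant usage differs, arithmetic usage differs, local variable names differ, statement counts differ, 270/270 inputs agree.
verdict: equivalent


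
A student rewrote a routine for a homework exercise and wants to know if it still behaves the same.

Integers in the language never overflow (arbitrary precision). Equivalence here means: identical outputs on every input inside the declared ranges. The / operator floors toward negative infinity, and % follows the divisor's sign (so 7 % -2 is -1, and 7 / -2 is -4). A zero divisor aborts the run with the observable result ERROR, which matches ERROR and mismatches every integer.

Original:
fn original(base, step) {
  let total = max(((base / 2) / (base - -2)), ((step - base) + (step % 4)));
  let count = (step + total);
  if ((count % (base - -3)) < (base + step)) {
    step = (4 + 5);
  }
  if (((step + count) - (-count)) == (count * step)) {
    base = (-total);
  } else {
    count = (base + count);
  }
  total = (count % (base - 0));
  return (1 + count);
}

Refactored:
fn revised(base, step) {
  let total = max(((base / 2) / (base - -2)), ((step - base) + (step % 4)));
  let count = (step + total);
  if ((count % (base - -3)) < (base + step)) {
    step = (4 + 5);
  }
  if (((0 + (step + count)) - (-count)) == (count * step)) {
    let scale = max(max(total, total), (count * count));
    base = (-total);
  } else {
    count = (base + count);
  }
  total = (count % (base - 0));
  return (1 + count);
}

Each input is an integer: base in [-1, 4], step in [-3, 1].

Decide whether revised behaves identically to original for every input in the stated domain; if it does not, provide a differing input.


Side by side, the visible changes include: arithmetic usage differs; min/max/abs usage differs; constant usage differs; local variable names differ; statement counts differ.
Spot check at base=1, step=-2 — original: total=0, then count=-2, then ((count % (base - -3)) < (base + step)) is false, then (((step + count) - (-count)) == (count * step)) is false, then count=-1, then total=0, then returns 0. revised: total=0, then count=-2, then ((count % (base - -3)) < (base + step)) is false, then (((0 + (step + count)) - (-count)) == (count * step)) is false, then count=-1, then total=0, then returns 0. Both give 0.
Every one of the 30 inputs gives matching results.
verdict: equivalent


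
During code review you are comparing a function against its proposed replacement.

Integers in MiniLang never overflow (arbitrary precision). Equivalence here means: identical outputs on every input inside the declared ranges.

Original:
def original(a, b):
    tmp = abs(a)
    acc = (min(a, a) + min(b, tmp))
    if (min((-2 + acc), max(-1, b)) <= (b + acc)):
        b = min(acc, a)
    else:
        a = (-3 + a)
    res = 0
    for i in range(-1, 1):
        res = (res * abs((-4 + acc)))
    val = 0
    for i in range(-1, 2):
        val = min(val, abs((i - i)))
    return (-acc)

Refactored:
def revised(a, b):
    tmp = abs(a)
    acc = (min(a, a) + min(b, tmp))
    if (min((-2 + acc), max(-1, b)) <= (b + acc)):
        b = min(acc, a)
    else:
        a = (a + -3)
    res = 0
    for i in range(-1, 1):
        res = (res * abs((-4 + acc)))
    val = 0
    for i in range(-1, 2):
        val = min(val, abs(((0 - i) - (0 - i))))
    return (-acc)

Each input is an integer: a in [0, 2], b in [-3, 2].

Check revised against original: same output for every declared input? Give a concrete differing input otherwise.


Changes here: constant usage differs, arithmetic usage differs; the full 18-point sweep finds no disagreement.
verdict: equivalent


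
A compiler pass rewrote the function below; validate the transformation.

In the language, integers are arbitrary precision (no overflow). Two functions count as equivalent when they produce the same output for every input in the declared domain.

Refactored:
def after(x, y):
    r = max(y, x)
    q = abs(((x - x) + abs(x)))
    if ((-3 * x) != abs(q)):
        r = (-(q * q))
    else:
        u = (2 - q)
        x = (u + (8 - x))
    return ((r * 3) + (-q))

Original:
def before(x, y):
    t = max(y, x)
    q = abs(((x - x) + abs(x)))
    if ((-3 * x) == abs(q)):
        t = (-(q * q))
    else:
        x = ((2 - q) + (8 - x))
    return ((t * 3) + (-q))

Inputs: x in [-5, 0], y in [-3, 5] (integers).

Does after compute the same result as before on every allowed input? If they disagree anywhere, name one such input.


Not equivalent: x=-5, y=-3 separates them (-14 vs -80).
before: t = -3; q = 5; ((-3 * x) == abs(q)) -> false; x = 10; return -14
after: r = -3; q = 5; ((-3 * x) != abs(q)) -> true; r = -25; return -80
verdict: not equivalent; witness: x=-5, y=-3


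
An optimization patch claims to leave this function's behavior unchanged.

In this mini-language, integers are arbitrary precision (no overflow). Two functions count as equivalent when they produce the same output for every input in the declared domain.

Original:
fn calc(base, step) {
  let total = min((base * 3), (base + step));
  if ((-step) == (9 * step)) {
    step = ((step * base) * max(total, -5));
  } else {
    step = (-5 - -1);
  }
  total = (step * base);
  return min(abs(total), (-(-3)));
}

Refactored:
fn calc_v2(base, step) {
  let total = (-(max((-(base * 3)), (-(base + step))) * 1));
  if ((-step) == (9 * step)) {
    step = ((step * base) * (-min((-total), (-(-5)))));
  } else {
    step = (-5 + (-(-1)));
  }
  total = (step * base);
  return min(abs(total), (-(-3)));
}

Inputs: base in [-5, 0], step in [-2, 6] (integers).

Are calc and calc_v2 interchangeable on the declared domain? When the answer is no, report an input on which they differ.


This is a faithful refactor — constant usage differs; arithmetic usage differs, but the computed results match everywhere.
One worked example (base=0, step=6) — calc: total becomes 0; next ((-step) == (9 * step)) evaluates to false; next step becomes -4; next total becomes 0; next final value 0; calc_v2: total becomes 0; next ((-step) == (9 * step)) evaluates to false; next step becomes -4; next total becomes 0; next final value 0; agreement on 0.
An exhaustive pass over the 54 declared inputs shows identical outputs.
verdict: equivalent


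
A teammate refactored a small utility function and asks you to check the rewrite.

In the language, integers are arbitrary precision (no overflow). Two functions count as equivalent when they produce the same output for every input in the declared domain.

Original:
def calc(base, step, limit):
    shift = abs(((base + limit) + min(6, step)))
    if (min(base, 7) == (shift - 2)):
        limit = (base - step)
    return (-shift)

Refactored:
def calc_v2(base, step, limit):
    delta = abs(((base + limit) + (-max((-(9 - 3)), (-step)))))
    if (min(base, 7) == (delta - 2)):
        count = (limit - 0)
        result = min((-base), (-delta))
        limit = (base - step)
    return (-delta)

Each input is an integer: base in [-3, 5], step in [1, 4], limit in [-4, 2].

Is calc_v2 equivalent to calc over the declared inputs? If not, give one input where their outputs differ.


Side by side, the visible changes include: statement counts differ; also constant usage differs; also arithmetic usage differs; also local variable names differ; also min/max/abs usage differs.
One worked example (base=0, step=1, limit=-2) — calc: shift = 1; (min(base, 7) == (shift - 2)) -> false; return -1; calc_v2: delta = 1; (min(base, 7) == (delta - 2)) -> false; return -1; agreement on -1.
Sweeping the whole domain (252 inputs) finds no disagreement.
verdict: equivalent


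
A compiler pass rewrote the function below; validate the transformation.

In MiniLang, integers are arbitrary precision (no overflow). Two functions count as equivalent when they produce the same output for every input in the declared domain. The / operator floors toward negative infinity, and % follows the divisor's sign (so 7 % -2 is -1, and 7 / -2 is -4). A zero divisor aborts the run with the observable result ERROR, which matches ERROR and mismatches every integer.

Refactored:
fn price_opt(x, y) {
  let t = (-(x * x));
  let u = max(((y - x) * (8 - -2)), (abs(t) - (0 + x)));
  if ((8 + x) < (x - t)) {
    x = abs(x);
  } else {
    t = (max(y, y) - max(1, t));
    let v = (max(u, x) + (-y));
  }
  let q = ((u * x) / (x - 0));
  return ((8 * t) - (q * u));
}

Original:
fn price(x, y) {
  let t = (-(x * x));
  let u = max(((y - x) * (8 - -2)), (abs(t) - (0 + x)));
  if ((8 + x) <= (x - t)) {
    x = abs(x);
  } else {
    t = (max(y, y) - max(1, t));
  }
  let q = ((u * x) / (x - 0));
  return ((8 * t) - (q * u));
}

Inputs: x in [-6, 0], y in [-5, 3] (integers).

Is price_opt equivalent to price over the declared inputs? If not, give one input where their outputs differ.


Equivalent. Although `((8 + x) <= (x - t))` became `((8 + x) < (x - t))`, no input in the stated domain can expose it.
Every one of the 63 inputs gives matching results.
Spot check at x=-5, y=1 — price: t = -25; u = 60; ((8 + x) <= (x - t)) -> true; x = 5; q = 60; return -3800. price_opt: t = -25; u = 60; ((8 + x) < (x - t)) -> true; x = 5; q = 60; return -3800. Both give -3800.
verdict: equivalent


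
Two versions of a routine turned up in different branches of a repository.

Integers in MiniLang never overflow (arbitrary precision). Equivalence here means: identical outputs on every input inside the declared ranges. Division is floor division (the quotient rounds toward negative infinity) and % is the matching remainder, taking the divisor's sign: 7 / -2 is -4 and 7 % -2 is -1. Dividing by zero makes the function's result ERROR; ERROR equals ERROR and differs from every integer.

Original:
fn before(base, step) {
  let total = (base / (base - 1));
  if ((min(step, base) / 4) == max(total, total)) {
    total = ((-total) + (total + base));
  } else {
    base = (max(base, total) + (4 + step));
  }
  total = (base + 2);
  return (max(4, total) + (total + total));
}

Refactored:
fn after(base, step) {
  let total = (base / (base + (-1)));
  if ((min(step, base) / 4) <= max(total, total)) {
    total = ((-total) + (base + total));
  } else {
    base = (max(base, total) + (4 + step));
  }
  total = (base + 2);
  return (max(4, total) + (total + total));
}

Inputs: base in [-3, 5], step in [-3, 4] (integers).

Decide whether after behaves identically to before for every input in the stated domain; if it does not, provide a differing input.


Run the pair on base=-3, step=-3.
before: total := 0 | ((min(step, base) / 4) == max(total, total)): false | base := 1 | total := 3 | result 10
after: total := 0 | ((min(step, base) / 4) <= max(total, total)): true | total := -3 | total := -1 | result 2
10 vs 2 — the two versions disagree here.
verdict: not equivalent; witness: base=-3, step=-3


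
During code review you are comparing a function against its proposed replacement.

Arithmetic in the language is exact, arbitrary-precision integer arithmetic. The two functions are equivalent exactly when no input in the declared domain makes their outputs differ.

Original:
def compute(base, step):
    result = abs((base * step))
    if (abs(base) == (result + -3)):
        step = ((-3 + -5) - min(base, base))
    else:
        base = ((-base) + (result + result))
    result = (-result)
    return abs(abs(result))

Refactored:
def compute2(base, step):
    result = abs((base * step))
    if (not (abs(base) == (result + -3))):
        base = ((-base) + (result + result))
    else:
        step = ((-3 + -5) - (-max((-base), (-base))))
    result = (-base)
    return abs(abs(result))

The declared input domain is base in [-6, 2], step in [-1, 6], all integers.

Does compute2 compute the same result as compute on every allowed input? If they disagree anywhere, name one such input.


Try base=-6, step=-1.
compute: result=6, then (abs(base) == (result + -3)) is false, then base=18, then result=-6, then returns 6
compute2: result=6, then (not (abs(base) == (result + -3))) is true, then base=18, then result=-18, then returns 18
6 vs 18 — the two versions disagree here.
verdict: not equivalent; witness: base=-6, step=-1


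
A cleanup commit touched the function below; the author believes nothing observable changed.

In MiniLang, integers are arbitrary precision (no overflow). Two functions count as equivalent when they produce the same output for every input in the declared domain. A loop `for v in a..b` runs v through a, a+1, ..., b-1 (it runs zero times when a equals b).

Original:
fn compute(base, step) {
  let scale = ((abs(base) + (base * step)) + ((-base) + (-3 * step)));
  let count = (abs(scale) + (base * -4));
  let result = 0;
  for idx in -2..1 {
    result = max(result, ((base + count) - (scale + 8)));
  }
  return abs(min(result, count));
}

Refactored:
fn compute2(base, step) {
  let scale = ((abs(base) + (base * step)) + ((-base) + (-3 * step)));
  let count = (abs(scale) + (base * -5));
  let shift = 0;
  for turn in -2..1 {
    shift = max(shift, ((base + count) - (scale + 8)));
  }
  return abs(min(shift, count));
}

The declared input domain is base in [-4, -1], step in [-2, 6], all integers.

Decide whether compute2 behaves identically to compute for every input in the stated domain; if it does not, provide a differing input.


Evaluate both at base=-4, step=-2.
compute: scale = 22; count = 38; result = 0; [idx=-2]; result = 4; [idx=-1]; result = 4; [idx=0]; result = 4; return 4
compute2: scale = 22; count = 42; shift = 0; [turn=-2]; shift = 8; [turn=-1]; shift = 8; [turn=0]; shift = 8; return 8
4 vs 8 — the two versions disagree here.
verdict: not equivalent; witness: base=-4, step=-2


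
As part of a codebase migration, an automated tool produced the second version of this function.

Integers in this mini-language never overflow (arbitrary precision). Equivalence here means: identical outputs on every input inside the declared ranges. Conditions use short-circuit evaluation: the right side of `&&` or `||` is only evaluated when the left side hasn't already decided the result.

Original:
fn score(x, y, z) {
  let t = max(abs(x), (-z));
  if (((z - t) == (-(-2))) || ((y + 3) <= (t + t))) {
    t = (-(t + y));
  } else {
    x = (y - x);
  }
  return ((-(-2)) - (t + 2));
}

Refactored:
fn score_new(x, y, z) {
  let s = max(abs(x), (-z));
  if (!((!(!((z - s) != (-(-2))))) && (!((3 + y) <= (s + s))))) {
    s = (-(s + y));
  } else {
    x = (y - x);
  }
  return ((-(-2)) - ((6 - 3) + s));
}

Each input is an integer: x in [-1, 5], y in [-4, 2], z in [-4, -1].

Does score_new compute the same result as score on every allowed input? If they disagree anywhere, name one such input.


Evaluate both at x=-1, y=-4, z=-4.
score: t becomes 4; next (((z - t) == (-(-2))) || ((y + 3) <= (t + t))) evaluates to true; next t becomes 0; next final value 0
score_new: s becomes 4; next (!((!(!((z - s) != (-(-2))))) && (!((3 + y) <= (s + s))))) evaluates to true; next s becomes 0; next final value -1
0 != -1, so the rewrite changes behavior.
verdict: not equivalent; witness: x=-1, y=-4, z=-4


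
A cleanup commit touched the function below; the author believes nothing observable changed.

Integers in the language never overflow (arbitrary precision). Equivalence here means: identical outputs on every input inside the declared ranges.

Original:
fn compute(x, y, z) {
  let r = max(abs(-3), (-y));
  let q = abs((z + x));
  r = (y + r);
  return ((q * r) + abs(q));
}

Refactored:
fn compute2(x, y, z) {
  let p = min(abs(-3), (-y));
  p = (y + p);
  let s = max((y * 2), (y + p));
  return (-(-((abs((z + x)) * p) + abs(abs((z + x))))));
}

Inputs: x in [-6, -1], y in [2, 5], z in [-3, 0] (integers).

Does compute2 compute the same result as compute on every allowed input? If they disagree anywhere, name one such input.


Not equivalent: x=-6, y=2, z=-3 separates them (54 vs 9).
compute: r=3, then q=9, then r=5, then returns 54
compute2: p=-2, then p=0, then s=4, then returns 9
verdict: not equivalent; witness: x=-6, y=2, z=-3


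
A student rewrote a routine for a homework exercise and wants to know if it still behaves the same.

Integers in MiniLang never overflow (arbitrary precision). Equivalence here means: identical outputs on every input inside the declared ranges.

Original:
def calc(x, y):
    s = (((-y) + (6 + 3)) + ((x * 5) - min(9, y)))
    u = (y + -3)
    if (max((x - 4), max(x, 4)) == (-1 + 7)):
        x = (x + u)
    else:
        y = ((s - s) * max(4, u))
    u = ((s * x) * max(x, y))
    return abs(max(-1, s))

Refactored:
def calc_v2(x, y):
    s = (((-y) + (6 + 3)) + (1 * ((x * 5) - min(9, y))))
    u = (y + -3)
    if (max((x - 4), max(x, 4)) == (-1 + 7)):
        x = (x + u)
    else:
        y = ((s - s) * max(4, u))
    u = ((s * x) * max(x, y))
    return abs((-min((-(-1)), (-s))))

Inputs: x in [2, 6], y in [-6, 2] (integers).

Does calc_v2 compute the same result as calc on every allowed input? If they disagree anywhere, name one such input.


Behavior is preserved: although constant usage differs, min/max/abs usage differs, arithmetic usage differs, the outputs never diverge.
Tracing x=4, y=-2: calc: s=33, then u=-5, then (max((x - 4), max(x, 4)) == (-1 + 7)) is false, then y=0, then u=528, then returns 33 | calc_v2: s=33, then u=-5, then (max((x - 4), max(x, 4)) == (-1 + 7)) is false, then y=0, then u=528, then returns 33 — matching result 33.
An exhaustive pass over the 45 declared inputs shows identical outputs.
verdict: equivalent
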